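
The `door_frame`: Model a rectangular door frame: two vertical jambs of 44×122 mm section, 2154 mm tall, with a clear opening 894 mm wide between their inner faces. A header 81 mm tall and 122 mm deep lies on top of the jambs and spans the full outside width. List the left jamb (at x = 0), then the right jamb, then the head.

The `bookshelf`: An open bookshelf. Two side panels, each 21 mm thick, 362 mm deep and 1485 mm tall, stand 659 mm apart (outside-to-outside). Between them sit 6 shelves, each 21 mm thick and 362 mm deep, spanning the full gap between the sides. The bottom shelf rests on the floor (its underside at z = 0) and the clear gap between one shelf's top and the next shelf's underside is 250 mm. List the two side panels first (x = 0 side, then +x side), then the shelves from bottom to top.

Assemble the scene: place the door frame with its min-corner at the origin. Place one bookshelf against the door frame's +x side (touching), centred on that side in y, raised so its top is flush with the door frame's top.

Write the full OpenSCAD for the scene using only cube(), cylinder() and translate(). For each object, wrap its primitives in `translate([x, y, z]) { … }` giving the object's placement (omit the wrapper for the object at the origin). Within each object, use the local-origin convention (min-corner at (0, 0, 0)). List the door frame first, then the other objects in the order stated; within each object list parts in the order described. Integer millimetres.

cube([44, 122, 2154]);
translate([938, 0, 0]) cube([44, 122, 2154]);
translate([0, 0, 2154]) cube([982, 122, 81]);
translate([982, -120, 750]) {
  cube([21, 362, 1485]);
  translate([638, 0, 0]) cube([21, 362, 1485]);
  translate([21, 0, 0]) cube([617, 362, 21]);
  translate([21, 0, 271]) cube([617, 362, 21]);
  translate([21, 0, 542]) cube([617, 362, 21]);
  translate([21, 0, 813]) cube([617, 362, 21]);
  translate([21, 0, 1084]) cube([617, 362, 21]);
  translate([21, 0, 1355]) cube([617, 362, 21]);
}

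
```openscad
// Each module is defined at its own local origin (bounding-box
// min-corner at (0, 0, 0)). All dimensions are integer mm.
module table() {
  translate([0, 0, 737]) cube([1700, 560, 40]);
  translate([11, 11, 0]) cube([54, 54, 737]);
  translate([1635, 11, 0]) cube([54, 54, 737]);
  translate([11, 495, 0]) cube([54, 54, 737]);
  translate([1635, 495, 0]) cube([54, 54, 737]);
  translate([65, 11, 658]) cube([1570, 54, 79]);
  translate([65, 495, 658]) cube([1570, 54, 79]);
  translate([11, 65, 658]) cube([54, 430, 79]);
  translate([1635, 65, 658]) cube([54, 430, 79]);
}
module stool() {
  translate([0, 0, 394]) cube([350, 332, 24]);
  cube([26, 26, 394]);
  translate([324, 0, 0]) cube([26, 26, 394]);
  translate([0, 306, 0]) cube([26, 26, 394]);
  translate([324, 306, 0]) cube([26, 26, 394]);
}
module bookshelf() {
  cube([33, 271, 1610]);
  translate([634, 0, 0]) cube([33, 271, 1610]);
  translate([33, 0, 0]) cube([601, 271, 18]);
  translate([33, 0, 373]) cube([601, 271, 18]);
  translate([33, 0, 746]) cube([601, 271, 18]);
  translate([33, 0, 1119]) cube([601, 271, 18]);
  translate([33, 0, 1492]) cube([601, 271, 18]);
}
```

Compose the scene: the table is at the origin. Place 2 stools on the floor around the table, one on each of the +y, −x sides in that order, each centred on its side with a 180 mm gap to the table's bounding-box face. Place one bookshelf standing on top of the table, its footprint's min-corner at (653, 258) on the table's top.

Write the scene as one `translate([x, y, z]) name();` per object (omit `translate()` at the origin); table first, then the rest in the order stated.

table();
translate([675, 740, 0]) stool();
translate([-530, 114, 0]) stool();
translate([653, 258, 777]) bookshelf();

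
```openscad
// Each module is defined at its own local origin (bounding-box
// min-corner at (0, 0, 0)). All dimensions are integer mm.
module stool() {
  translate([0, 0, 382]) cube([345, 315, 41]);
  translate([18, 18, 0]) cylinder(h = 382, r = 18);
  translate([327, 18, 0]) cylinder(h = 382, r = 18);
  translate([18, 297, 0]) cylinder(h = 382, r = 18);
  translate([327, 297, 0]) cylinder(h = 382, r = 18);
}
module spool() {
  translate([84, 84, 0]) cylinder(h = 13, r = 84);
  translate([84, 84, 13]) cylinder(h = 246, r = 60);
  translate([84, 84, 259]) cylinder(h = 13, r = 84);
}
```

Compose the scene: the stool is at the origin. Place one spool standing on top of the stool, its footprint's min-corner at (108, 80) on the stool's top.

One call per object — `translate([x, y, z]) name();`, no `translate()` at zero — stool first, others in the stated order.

stool();
translate([108, 80, 423]) spool();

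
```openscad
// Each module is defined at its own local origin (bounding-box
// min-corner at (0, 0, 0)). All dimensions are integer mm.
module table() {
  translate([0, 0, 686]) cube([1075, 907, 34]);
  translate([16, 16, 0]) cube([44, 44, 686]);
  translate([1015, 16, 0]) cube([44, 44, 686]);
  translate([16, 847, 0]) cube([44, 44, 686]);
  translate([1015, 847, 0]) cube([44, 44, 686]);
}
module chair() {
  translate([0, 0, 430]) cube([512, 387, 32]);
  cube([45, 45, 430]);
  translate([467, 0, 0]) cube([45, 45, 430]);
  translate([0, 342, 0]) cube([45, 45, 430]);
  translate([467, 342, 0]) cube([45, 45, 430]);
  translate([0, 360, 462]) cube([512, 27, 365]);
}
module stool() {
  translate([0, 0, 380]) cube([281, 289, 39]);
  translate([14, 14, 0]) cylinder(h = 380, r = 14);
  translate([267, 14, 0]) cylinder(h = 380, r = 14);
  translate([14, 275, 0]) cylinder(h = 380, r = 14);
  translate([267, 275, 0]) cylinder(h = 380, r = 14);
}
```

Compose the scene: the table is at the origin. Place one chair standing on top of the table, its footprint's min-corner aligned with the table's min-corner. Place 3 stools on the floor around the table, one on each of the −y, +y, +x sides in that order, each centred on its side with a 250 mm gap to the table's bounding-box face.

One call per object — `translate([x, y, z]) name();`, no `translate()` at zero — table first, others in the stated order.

table();
translate([0, 0, 720]) chair();
translate([397, -539, 0]) stool();
translate([397, 1157, 0]) stool();
translate([1325, 309, 0]) stool();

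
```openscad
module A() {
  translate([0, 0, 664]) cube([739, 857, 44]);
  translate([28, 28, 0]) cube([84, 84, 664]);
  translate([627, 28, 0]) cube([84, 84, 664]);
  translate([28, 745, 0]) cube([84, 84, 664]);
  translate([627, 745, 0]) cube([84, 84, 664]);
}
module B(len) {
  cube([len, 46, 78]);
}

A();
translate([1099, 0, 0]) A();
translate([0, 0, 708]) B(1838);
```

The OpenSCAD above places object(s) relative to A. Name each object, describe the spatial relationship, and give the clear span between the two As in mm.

A is a table. B is a beam. A beam spans the tops of two tables. The clear span between the two tables is 360 mm.

Second table starts at x = 1099; first ends at x = 739; clear span = 1099 − 739 = 360 mm.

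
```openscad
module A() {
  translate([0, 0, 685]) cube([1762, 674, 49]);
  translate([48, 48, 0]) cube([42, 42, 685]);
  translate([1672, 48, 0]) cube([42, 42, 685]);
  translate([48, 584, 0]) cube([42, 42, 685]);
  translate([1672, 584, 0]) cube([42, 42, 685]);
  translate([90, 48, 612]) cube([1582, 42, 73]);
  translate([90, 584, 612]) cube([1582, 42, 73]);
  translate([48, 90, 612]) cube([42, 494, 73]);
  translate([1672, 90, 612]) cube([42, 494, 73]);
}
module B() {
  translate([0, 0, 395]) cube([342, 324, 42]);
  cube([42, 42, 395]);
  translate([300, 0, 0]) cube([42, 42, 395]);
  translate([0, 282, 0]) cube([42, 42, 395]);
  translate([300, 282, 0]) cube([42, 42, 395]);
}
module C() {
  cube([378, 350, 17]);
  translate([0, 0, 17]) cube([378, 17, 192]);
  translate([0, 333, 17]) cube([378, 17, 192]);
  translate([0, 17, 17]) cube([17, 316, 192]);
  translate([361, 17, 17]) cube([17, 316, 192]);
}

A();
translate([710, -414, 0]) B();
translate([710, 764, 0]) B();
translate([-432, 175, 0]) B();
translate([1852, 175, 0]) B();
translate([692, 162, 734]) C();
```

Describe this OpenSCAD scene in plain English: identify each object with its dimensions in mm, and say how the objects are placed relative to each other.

A is a table with a 1762×674 mm rectangular top, 49 mm thick, top surface at z = 734 mm, supported by four 42×42 mm square legs, each inset 48 mm from the nearest pair of top edges, running from the floor. Four apron rails, 42 mm thick and 73 mm tall, run between adjacent legs with their top edges flush with the underside of the top and their outer faces flush with the legs' outer faces.

B is a four-legged stool. The seat is 342×324 mm, 42 mm thick, top at z = 437 mm. It stands on four square legs, each 42×42 mm in cross-section, from z = 0 to the seat underside, each flush with a corner of the seat.

C is an open storage box with external size 378×350×209 mm and wall thickness 17 mm (the base is also 17 mm thick). The base covers the whole footprint; the four walls stand on the base, with the y-facing walls full-width and the x-facing walls fitting between their inner faces.

Four stools sit around the table at the −y, +y, −x, +x sides. The open box is on top of the table, centred.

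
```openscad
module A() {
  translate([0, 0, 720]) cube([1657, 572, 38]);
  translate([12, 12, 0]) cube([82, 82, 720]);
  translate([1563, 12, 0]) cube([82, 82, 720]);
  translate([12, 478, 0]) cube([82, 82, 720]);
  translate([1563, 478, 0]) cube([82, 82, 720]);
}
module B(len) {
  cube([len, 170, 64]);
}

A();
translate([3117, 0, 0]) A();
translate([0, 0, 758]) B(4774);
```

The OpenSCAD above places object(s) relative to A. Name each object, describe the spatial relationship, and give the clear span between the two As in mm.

A is a table. B is a beam. A beam spans the tops of two tables. The clear span between the two tables is 1460 mm.

Second table starts at x = 3117; first ends at x = 1657; clear span = 3117 − 1657 = 1460 mm.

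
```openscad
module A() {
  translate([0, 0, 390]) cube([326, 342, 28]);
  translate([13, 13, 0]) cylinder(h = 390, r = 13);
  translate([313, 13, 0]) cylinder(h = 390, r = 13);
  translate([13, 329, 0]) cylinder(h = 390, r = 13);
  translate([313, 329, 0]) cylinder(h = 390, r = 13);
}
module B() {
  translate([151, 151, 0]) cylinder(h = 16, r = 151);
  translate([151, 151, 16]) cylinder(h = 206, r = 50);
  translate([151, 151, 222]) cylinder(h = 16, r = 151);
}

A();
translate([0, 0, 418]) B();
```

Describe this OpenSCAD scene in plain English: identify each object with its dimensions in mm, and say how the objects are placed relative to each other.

A is a four-legged stool. The seat is 326×342 mm, 28 mm thick, top at z = 418 mm. It stands on four round legs, each 26 mm in diameter, from z = 0 to the seat underside, each leg's axis is inset half a diameter from the nearest pair of seat edges (so the leg's bounding box is flush with the corner).

B is a spool: two coaxial disc flanges of radius 151 mm and thickness 16 mm, joined by a core cylinder of radius 50 mm and height 206 mm. The lower flange rests on z = 0 and the three cylinders share a vertical axis.

The spool is on top of the stool.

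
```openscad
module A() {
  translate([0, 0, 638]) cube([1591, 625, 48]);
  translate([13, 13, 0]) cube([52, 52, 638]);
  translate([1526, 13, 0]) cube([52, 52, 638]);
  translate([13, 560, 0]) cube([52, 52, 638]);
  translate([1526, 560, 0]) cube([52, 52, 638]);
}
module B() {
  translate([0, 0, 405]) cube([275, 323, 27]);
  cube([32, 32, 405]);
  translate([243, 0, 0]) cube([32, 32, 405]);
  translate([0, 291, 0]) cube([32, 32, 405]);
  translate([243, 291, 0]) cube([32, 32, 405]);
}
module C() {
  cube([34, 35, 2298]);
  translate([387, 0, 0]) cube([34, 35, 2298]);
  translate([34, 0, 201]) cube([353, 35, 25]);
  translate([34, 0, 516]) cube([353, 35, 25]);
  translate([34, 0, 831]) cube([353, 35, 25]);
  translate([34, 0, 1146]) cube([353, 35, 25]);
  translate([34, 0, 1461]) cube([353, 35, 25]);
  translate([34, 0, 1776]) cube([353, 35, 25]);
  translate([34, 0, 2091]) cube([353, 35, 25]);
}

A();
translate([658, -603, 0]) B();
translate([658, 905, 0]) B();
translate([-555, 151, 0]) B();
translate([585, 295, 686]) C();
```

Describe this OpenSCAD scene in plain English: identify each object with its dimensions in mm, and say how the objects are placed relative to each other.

A is a rectangular dining table. The top is 1591×625×48 mm with its upper surface at z = 686 mm. It stands on four 52×52 mm square legs, each inset 13 mm from the nearest pair of top edges, running from the floor to the underside of the top.

B is a four-legged stool. The seat is 275×323 mm, 27 mm thick, top at z = 432 mm. It stands on four square legs, each 32×32 mm in cross-section, from z = 0 to the seat underside, each flush with a corner of the seat.

C is a wooden ladder with two side rails of 34×35 mm section and 2298 mm height, set 421 mm apart overall. Between them run 7 rectangular rungs (35 mm deep, 25 mm thick), front faces flush with the rails' −y face. The bottom of the first rung is 201 mm above the floor and each subsequent rung is 315 mm higher than the one below.

Three stools sit around the table at the −y, +y, −x sides. The ladder is on top of the table, centred.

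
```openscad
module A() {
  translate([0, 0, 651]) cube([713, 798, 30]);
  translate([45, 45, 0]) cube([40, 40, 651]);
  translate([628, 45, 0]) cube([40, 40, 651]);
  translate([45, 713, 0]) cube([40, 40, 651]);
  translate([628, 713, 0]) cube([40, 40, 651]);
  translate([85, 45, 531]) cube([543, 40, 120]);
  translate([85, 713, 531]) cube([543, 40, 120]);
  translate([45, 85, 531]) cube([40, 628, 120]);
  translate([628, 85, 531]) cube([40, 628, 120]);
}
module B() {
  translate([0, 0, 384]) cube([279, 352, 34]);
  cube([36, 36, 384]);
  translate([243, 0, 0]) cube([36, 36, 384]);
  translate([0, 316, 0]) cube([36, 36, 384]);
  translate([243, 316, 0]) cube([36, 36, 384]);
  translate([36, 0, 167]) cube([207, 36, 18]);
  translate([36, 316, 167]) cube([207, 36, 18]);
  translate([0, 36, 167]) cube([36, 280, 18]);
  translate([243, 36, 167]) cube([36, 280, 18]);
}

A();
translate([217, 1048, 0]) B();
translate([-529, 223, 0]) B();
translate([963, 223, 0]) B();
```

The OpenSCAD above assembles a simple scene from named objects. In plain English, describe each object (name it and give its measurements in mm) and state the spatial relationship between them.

A is a table with a 713×798 mm rectangular top, 30 mm thick, top surface at z = 681 mm, supported by four 40×40 mm square legs, each inset 45 mm from the nearest pair of top edges, running from the floor. Four apron rails, 40 mm thick and 120 mm tall, run between adjacent legs with their top edges flush with the underside of the top and their outer faces flush with the legs' outer faces.

B is a four-legged stool. The seat is a 279×352×34 mm slab whose top surface is at z = 418 mm; four square legs, each 36×36 mm in cross-section, run from the floor (z = 0) to the underside of the seat, each flush with a corner of the seat. Four stretchers, 36 mm wide and 18 mm tall, connect adjacent legs with their undersides at z = 167 mm, each running between the inner faces of the legs it joins and aligned with the legs' outer faces on the other axis.

Three stools sit around the table at the +y, −x, +x sides.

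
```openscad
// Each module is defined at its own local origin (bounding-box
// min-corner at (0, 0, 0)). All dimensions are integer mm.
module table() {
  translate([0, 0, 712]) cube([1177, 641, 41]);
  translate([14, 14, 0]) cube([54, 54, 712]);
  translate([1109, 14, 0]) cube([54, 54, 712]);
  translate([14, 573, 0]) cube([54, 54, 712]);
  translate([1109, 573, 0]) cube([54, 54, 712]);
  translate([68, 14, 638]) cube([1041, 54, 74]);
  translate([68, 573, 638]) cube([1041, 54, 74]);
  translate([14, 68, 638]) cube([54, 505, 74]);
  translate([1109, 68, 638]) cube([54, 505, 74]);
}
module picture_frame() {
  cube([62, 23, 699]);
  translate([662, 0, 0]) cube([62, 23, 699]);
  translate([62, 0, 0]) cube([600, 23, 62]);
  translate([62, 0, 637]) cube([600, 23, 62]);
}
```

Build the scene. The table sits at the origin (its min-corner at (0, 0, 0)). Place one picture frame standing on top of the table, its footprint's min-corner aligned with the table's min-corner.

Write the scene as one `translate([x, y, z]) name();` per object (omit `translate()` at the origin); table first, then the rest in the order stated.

table();
translate([0, 0, 753]) picture_frame();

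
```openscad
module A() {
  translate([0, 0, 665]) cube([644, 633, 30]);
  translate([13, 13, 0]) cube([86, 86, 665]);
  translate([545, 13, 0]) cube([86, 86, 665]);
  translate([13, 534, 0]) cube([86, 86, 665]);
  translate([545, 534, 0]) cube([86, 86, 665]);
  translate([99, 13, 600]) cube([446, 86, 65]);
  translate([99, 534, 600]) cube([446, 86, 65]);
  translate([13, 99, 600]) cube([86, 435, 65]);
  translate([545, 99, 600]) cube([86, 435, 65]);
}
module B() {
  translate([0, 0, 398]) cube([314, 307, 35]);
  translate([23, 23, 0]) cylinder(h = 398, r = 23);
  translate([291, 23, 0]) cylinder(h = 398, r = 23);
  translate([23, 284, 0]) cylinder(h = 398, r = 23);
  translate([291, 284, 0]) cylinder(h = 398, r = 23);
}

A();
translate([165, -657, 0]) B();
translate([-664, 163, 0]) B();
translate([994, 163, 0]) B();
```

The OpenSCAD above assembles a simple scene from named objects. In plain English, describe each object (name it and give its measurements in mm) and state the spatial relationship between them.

A is a rectangular dining table. The top is 644×633×30 mm with its upper surface at z = 695 mm. It stands on four 86×86 mm square legs, each inset 13 mm from the nearest pair of top edges, running from the floor to the underside of the top. Four apron rails, 86 mm thick and 65 mm tall, run between adjacent legs with their top edges flush with the underside of the top and their outer faces flush with the legs' outer faces.

B is a four-legged stool. The seat is a 314×307×35 mm slab whose top surface is at z = 433 mm; four round legs, each 46 mm in diameter, run from the floor (z = 0) to the underside of the seat, each leg's axis is inset half a diameter from the nearest pair of seat edges (so the leg's bounding box is flush with the corner).

Three stools sit around the table at the −y, −x, +x sides.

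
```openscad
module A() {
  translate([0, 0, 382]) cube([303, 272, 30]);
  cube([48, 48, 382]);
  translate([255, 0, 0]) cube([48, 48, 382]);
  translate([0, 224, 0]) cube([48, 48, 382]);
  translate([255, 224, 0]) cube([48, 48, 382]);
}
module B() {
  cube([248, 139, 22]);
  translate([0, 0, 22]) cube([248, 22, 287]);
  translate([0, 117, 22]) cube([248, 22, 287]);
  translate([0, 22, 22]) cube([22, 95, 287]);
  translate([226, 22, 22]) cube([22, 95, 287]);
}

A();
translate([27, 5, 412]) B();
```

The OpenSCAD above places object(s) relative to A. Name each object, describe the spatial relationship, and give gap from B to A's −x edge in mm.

The open box's min-x is at 27; the stool's min-x is 0; gap = 27 mm.

A is a stool. B is an open box. The open box is on top of the stool. The gap from the open box to the stool's −x edge is 27 mm.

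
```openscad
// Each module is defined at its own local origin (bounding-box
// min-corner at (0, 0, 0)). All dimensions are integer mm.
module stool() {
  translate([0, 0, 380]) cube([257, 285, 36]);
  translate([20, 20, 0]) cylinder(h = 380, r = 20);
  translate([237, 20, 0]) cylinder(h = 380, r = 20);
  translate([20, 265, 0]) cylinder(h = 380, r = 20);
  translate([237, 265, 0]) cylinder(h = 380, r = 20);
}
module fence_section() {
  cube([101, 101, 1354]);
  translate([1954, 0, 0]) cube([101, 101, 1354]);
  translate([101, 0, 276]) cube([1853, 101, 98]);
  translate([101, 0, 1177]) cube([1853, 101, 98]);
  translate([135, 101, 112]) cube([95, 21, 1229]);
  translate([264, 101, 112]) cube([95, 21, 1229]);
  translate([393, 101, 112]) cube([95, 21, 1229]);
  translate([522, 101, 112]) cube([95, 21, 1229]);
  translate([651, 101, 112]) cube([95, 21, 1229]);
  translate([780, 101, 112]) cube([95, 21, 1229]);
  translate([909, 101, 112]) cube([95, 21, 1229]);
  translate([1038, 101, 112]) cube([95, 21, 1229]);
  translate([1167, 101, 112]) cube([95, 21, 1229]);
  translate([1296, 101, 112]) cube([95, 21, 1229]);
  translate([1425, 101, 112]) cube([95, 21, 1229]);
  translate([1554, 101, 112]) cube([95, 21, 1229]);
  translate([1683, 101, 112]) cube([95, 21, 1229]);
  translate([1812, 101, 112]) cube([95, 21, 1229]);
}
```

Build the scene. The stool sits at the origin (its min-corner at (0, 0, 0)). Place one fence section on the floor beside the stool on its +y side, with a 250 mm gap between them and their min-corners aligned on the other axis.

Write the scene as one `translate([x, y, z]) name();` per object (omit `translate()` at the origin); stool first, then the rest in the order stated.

stool();
translate([0, 535, 0]) fence_section();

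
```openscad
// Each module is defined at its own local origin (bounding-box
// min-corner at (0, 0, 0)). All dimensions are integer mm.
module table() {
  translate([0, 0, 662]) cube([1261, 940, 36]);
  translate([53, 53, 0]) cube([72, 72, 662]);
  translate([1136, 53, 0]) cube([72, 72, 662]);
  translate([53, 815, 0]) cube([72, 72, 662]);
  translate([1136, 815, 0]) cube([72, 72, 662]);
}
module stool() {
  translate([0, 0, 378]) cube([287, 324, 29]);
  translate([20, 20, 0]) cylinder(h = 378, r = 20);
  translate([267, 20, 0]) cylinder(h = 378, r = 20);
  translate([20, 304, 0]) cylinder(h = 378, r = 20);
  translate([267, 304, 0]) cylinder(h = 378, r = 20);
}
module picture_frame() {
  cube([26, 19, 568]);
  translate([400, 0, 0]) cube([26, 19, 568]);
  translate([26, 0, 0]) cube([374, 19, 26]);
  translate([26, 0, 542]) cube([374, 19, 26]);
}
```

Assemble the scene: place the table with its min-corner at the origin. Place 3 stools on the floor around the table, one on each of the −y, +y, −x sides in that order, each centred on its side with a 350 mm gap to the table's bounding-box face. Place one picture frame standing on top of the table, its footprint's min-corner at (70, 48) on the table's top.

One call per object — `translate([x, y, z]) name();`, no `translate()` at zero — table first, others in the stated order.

table();
translate([487, -674, 0]) stool();
translate([487, 1290, 0]) stool();
translate([-637, 308, 0]) stool();
translate([70, 48, 698]) picture_frame();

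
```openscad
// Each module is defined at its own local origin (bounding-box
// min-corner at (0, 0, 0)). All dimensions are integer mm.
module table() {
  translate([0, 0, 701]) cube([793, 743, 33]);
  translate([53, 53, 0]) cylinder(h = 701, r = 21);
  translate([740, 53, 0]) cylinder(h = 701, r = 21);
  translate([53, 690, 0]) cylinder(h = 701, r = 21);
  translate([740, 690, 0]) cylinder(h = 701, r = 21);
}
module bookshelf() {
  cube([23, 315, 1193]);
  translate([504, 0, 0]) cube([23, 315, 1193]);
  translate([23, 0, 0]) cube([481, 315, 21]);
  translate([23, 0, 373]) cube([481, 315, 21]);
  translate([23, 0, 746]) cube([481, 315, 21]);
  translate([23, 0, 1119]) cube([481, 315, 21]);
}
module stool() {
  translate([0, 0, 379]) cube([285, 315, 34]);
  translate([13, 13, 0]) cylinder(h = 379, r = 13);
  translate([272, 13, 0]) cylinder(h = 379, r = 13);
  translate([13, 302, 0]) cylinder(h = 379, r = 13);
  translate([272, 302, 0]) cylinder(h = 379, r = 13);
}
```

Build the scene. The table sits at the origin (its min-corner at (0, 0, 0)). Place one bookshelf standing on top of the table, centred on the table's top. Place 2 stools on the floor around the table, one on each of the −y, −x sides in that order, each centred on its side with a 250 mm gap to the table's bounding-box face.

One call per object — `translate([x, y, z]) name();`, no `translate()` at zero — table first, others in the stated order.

table();
translate([133, 214, 734]) bookshelf();
translate([254, -565, 0]) stool();
translate([-535, 214, 0]) stool();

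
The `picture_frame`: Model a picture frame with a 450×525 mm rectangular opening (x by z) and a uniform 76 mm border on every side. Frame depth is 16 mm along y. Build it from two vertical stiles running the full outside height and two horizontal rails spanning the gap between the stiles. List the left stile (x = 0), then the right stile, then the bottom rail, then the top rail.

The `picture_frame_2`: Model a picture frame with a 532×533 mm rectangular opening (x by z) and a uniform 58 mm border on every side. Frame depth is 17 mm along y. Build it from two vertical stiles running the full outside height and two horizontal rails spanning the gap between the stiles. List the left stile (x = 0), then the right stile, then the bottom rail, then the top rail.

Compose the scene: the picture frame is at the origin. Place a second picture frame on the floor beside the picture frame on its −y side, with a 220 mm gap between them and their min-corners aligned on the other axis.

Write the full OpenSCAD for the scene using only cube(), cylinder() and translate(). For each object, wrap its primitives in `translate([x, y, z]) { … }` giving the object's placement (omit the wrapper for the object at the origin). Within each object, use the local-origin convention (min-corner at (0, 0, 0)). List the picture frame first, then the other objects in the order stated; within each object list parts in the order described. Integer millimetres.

cube([76, 16, 677]);
translate([526, 0, 0]) cube([76, 16, 677]);
translate([76, 0, 0]) cube([450, 16, 76]);
translate([76, 0, 601]) cube([450, 16, 76]);
translate([0, -237, 0]) {
  cube([58, 17, 649]);
  translate([590, 0, 0]) cube([58, 17, 649]);
  translate([58, 0, 0]) cube([532, 17, 58]);
  translate([58, 0, 591]) cube([532, 17, 58]);
}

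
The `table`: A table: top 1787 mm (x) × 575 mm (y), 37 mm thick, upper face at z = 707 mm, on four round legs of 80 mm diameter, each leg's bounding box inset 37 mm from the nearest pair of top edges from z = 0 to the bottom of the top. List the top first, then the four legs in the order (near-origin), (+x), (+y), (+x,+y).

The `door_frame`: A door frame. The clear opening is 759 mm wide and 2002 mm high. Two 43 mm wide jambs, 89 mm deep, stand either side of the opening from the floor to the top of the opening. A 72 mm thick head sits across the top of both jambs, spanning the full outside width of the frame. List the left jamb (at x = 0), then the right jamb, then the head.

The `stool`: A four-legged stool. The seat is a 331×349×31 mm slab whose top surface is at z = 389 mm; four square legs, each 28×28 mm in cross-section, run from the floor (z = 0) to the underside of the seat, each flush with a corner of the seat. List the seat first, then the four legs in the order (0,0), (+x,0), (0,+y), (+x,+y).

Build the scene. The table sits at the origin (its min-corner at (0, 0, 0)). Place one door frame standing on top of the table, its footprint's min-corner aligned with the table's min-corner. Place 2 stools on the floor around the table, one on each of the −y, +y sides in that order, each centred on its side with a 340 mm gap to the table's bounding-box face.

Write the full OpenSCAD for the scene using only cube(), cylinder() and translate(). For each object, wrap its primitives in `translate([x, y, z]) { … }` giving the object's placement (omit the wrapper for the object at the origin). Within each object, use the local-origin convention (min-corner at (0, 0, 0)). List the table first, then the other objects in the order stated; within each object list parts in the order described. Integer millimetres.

translate([0, 0, 670]) cube([1787, 575, 37]);
translate([77, 77, 0]) cylinder(h = 670, r = 40);
translate([1710, 77, 0]) cylinder(h = 670, r = 40);
translate([77, 498, 0]) cylinder(h = 670, r = 40);
translate([1710, 498, 0]) cylinder(h = 670, r = 40);
translate([0, 0, 707]) {
  cube([43, 89, 2002]);
  translate([802, 0, 0]) cube([43, 89, 2002]);
  translate([0, 0, 2002]) cube([845, 89, 72]);
}
translate([728, -689, 0]) {
  translate([0, 0, 358]) cube([331, 349, 31]);
  cube([28, 28, 358]);
  translate([303, 0, 0]) cube([28, 28, 358]);
  translate([0, 321, 0]) cube([28, 28, 358]);
  translate([303, 321, 0]) cube([28, 28, 358]);
}
translate([728, 915, 0]) {
  translate([0, 0, 358]) cube([331, 349, 31]);
  cube([28, 28, 358]);
  translate([303, 0, 0]) cube([28, 28, 358]);
  translate([0, 321, 0]) cube([28, 28, 358]);
  translate([303, 321, 0]) cube([28, 28, 358]);
}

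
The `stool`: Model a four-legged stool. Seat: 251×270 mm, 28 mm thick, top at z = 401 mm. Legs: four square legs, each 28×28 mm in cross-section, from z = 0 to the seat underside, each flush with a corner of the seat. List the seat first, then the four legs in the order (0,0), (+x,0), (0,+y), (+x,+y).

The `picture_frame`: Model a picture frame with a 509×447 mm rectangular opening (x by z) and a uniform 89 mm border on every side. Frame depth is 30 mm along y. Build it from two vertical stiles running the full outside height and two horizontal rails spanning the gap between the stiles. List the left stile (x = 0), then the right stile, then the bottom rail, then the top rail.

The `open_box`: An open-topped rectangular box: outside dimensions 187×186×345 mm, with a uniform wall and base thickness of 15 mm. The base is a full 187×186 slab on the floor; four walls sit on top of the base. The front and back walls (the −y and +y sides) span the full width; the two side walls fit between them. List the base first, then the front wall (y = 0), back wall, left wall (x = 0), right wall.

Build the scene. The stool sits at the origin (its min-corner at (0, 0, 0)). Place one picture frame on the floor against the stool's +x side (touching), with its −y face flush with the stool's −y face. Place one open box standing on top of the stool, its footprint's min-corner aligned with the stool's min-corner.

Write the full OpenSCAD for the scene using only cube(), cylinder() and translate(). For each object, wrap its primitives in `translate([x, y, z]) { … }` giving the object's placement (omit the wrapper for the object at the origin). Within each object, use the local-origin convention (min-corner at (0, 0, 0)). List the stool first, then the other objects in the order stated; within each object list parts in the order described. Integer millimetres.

translate([0, 0, 373]) cube([251, 270, 28]);
cube([28, 28, 373]);
translate([223, 0, 0]) cube([28, 28, 373]);
translate([0, 242, 0]) cube([28, 28, 373]);
translate([223, 242, 0]) cube([28, 28, 373]);
translate([251, 0, 0]) {
  cube([89, 30, 625]);
  translate([598, 0, 0]) cube([89, 30, 625]);
  translate([89, 0, 0]) cube([509, 30, 89]);
  translate([89, 0, 536]) cube([509, 30, 89]);
}
translate([0, 0, 401]) {
  cube([187, 186, 15]);
  translate([0, 0, 15]) cube([187, 15, 330]);
  translate([0, 171, 15]) cube([187, 15, 330]);
  translate([0, 15, 15]) cube([15, 156, 330]);
  translate([172, 15, 15]) cube([15, 156, 330]);
}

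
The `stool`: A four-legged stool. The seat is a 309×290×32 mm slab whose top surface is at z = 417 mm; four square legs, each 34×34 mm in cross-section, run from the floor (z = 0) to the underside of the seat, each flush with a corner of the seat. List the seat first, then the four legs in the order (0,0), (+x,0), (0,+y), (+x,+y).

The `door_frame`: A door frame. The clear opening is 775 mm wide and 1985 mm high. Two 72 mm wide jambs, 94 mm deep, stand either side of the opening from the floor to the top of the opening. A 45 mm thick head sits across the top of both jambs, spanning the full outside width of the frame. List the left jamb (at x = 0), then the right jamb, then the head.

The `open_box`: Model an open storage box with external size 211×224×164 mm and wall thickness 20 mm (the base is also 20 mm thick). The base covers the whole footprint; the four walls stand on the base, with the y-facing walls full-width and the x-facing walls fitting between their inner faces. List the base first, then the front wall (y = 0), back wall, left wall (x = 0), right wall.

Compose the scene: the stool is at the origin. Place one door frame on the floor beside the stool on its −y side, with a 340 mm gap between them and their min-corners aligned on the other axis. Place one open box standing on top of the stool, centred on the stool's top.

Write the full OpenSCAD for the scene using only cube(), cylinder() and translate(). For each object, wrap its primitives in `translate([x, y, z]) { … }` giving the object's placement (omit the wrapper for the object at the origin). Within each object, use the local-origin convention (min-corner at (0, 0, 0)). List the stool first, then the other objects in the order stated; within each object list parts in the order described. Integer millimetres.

translate([0, 0, 385]) cube([309, 290, 32]);
cube([34, 34, 385]);
translate([275, 0, 0]) cube([34, 34, 385]);
translate([0, 256, 0]) cube([34, 34, 385]);
translate([275, 256, 0]) cube([34, 34, 385]);
translate([0, -434, 0]) {
  cube([72, 94, 1985]);
  translate([847, 0, 0]) cube([72, 94, 1985]);
  translate([0, 0, 1985]) cube([919, 94, 45]);
}
translate([49, 33, 417]) {
  cube([211, 224, 20]);
  translate([0, 0, 20]) cube([211, 20, 144]);
  translate([0, 204, 20]) cube([211, 20, 144]);
  translate([0, 20, 20]) cube([20, 184, 144]);
  translate([191, 20, 20]) cube([20, 184, 144]);
}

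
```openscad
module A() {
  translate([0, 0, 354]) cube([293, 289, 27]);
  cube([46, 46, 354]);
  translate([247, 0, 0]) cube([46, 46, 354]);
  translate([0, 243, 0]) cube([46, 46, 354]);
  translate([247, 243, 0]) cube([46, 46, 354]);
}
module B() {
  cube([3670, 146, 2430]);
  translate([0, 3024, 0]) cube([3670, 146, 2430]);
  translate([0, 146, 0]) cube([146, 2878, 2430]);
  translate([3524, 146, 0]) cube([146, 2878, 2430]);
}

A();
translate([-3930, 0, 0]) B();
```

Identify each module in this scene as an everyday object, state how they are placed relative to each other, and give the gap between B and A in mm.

The house frame's nearest face is 260 mm from the stool's −x face.

A is a stool. B is a house frame. The house frame is on the floor beside the stool on its −x side. The gap between the house frame and the stool is 260 mm.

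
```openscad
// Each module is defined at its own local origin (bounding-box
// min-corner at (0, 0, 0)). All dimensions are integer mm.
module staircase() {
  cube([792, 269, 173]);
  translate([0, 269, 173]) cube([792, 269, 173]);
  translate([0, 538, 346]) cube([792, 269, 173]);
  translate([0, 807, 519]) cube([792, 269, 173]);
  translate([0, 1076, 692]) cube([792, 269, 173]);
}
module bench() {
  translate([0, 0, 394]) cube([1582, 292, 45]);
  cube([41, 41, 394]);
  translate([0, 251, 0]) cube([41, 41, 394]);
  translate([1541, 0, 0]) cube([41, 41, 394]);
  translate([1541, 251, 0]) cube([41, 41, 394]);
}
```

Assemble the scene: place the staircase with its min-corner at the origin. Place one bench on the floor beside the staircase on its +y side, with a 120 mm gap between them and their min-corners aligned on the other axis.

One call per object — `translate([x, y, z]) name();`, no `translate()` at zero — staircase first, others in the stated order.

staircase();
translate([0, 1465, 0]) bench();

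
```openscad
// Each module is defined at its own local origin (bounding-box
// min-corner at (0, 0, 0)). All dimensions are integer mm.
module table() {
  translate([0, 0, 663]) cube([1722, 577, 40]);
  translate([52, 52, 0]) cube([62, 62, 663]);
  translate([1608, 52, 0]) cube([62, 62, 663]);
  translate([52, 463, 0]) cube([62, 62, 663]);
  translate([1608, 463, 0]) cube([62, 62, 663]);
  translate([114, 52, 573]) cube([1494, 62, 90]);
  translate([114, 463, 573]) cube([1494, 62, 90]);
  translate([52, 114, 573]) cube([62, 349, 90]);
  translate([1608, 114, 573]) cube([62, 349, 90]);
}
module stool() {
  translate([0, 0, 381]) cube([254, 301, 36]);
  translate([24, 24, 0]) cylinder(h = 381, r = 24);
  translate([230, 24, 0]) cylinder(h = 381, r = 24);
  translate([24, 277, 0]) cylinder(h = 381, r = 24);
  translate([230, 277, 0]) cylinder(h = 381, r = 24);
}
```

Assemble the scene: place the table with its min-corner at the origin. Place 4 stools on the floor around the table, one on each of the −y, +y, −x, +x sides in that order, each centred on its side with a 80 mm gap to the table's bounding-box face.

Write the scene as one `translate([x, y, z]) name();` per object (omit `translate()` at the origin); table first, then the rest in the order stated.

table();
translate([734, -381, 0]) stool();
translate([734, 657, 0]) stool();
translate([-334, 138, 0]) stool();
translate([1802, 138, 0]) stool();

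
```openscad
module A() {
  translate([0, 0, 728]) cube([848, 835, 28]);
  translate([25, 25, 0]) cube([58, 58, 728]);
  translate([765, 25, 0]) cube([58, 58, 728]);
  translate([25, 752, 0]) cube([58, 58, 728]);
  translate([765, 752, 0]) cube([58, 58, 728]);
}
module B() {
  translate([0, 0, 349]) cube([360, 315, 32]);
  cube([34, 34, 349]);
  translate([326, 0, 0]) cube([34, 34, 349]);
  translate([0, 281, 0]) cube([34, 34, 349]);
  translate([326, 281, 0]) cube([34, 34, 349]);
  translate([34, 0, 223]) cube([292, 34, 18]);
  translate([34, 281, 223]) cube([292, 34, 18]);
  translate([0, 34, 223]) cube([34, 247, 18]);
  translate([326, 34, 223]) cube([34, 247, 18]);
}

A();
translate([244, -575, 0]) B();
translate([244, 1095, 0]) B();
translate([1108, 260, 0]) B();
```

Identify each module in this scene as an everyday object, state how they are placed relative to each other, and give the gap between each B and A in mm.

A is a table. B is a stool. Three stools sit around the table at the −y, +y, +x sides. The gap between each stool and the table is 260 mm.

Each stool's nearest face is 260 mm from the table's bounding box.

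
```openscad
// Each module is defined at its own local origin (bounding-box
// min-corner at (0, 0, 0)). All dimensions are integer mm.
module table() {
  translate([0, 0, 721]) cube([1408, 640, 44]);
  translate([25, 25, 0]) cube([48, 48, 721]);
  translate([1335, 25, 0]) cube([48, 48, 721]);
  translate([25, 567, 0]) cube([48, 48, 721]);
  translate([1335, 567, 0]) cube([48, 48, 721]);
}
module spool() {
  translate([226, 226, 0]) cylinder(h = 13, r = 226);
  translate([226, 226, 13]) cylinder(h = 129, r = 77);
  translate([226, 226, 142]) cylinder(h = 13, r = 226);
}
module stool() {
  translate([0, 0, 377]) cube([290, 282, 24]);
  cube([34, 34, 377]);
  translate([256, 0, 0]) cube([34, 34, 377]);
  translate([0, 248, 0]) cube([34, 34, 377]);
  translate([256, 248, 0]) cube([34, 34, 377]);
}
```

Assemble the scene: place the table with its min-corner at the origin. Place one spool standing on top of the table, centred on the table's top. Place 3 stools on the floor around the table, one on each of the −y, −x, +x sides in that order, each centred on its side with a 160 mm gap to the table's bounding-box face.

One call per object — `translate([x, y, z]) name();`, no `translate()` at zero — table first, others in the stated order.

table();
translate([478, 94, 765]) spool();
translate([559, -442, 0]) stool();
translate([-450, 179, 0]) stool();
translate([1568, 179, 0]) stool();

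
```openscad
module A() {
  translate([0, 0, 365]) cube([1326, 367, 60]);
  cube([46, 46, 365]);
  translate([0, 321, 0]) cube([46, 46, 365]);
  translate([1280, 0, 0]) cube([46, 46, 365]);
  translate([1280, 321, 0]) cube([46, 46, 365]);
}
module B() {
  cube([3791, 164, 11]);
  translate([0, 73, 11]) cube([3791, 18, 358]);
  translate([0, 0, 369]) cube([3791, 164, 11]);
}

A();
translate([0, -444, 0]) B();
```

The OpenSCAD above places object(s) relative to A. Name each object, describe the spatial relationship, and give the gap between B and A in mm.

The I-beam's nearest face is 280 mm from the bench's −y face.

A is a bench. B is an I-beam. The I-beam is on the floor beside the bench on its −y side. The gap between the I-beam and the bench is 280 mm.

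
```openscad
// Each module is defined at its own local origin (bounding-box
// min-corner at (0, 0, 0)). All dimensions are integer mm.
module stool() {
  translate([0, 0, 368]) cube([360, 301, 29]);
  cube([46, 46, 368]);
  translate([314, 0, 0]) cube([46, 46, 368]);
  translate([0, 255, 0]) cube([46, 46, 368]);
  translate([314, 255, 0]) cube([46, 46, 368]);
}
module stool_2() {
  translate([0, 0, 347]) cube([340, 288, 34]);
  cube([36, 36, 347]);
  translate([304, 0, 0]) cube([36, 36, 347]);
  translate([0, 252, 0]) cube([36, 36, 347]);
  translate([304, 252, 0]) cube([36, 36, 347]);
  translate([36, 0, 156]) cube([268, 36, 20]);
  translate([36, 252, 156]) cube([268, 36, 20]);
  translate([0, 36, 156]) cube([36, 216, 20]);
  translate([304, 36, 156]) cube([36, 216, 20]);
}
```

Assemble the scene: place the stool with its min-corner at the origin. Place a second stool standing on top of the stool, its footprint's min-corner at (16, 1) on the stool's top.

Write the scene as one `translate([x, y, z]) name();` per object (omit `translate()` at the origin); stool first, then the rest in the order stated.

stool();
translate([16, 1, 397]) stool_2();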